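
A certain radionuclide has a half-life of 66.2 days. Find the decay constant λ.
λ = ln(2)/t½ = 0.01047 day⁻¹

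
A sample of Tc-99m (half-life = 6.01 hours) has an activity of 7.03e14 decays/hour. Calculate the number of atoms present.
N = A/λ = 6.095e15 atoms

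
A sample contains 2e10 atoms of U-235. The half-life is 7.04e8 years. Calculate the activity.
A = λN = 19.69 decays/year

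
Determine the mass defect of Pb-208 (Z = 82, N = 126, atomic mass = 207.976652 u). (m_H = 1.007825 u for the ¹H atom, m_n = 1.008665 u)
Δm = Z·m_H + N·m_n − M = 1.757 u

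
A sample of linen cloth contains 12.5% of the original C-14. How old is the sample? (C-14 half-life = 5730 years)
Age = t½ × log₂(1/ratio) = 17190 years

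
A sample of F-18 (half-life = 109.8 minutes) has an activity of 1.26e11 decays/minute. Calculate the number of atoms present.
N = A/λ = 1.996e13 atoms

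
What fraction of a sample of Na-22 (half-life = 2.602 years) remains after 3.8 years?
N/N₀ = (1/2)^(t/t½) = 0.3634 = 36.3%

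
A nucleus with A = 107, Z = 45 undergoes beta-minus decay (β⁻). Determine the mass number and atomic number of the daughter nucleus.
Daughter: A = 107, Z = 46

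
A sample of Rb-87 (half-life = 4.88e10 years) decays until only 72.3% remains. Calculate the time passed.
t = t½ × log₂(N₀/N) = 2.284e10 years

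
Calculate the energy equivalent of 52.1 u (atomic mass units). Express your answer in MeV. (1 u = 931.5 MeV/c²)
E = mc² = 48530 MeV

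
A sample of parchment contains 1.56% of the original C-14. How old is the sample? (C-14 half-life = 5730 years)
Age = t½ × log₂(1/ratio) = 34390 years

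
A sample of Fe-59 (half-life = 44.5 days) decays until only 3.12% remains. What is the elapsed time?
t = t½ × log₂(N₀/N) = 222.6 days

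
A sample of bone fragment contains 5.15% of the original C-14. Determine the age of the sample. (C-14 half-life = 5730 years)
Age = t½ × log₂(1/ratio) = 24520 years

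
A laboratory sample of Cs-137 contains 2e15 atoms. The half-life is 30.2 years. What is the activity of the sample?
A = λN = 4.59e13 decays/year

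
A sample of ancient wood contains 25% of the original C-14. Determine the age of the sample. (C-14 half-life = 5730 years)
Age = t½ × log₂(1/ratio) = 11460 years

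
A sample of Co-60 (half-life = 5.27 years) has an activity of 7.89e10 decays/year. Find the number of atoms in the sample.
N = A/λ = 5.999e11 atoms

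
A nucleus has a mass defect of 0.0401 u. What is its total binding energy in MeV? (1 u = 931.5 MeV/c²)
B.E. = Δm × 931.5 = 37.35 MeV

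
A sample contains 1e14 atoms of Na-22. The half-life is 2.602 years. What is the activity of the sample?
A = λN = 2.664e13 decays/year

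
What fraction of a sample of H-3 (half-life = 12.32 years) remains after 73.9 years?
N/N₀ = (1/2)^(t/t½) = 0.01564 = 1.56%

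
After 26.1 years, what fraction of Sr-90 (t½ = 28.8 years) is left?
N/N₀ = (1/2)^(t/t½) = 0.5336 = 53.4%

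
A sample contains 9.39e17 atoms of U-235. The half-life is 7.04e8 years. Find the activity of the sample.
A = λN = 9.245e8 decays/year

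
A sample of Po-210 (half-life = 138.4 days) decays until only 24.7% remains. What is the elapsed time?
t = t½ × log₂(N₀/N) = 279.2 days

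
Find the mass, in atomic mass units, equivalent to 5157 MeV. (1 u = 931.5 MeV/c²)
m = E/c² = 5.536 u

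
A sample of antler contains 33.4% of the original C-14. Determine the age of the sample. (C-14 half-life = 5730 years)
Age = t½ × log₂(1/ratio) = 9065 years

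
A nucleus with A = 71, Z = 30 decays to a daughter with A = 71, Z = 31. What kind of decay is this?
ΔA = 0, ΔZ = +1 ⇒ beta-minus decay (β⁻)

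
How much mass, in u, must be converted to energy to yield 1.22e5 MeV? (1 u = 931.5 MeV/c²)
m = E/c² = 131 u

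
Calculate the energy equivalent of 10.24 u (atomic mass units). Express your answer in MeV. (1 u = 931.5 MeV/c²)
E = mc² = 9539 MeV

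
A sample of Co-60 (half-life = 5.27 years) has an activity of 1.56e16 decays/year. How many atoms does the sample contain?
N = A/λ = 1.186e17 atoms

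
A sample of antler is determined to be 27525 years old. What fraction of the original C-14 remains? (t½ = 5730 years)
N/N₀ = (1/2)^(t/t½) = 0.03581 = 3.58%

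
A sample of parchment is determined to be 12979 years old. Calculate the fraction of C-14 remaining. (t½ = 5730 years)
N/N₀ = (1/2)^(t/t½) = 0.208 = 20.8%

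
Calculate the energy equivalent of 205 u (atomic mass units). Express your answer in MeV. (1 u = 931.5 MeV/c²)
E = mc² = 1.91e5 MeV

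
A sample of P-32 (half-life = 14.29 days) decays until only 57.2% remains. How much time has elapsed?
t = t½ × log₂(N₀/N) = 11.52 days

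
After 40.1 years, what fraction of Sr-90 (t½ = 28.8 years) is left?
N/N₀ = (1/2)^(t/t½) = 0.3809 = 38.1%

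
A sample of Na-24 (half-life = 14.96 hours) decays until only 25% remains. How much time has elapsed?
t = t½ × log₂(N₀/N) = 29.92 hours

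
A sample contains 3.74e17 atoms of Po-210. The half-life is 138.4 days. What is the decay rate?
A = λN = 1.873e15 decays/day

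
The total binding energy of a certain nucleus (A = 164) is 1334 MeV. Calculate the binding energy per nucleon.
B.E./A = 1334/164 = 8.134 MeV/nucleon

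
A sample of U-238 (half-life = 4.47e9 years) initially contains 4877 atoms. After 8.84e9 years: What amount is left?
N = N₀(1/2)^(t/t½) = 1238 atoms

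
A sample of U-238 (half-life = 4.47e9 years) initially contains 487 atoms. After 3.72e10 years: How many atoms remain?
N = N₀(1/2)^(t/t½) = 1.522 atoms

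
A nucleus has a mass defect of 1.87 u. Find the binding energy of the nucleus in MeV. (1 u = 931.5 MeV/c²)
B.E. = Δm × 931.5 = 1742 MeV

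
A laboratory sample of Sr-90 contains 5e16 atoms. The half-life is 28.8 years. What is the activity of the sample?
A = λN = 1.203e15 decays/year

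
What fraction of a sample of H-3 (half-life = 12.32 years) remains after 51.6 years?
N/N₀ = (1/2)^(t/t½) = 0.05485 = 5.49%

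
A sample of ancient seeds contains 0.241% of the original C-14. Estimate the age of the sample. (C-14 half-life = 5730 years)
Age = t½ × log₂(1/ratio) = 49830 years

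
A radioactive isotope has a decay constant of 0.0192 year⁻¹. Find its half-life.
t½ = ln(2)/λ = 36.1 years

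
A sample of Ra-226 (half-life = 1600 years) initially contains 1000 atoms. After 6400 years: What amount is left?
N = N₀(1/2)^(t/t½) = 62.5 atoms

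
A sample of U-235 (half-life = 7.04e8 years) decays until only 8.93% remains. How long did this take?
t = t½ × log₂(N₀/N) = 2.454e9 years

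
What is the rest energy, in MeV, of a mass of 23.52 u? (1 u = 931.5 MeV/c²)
E = mc² = 21910 MeV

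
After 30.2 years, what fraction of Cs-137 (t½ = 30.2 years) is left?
N/N₀ = (1/2)^(t/t½) = 0.5 = 50%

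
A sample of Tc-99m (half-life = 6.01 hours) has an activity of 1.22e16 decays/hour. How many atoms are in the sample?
N = A/λ = 1.058e17 atoms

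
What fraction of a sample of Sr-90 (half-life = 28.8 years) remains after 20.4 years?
N/N₀ = (1/2)^(t/t½) = 0.612 = 61.2%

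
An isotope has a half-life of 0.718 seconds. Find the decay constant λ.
λ = ln(2)/t½ = 0.9654 second⁻¹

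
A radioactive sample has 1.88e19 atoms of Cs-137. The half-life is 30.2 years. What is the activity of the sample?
A = λN = 4.315e17 decays/year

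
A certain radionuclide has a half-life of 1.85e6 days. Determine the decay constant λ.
λ = ln(2)/t½ = 3.747e-7 day⁻¹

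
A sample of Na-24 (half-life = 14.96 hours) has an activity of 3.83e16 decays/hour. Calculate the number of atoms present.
N = A/λ = 8.266e17 atoms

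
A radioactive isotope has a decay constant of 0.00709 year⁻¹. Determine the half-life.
t½ = ln(2)/λ = 97.76 years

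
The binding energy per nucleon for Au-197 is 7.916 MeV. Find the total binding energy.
B.E. = 7.916 × 197 = 1559 MeV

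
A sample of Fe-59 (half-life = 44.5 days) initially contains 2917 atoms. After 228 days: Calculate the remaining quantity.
N = N₀(1/2)^(t/t½) = 83.67 atoms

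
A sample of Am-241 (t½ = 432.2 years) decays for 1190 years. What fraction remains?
N/N₀ = (1/2)^(t/t½) = 0.1483 = 14.8%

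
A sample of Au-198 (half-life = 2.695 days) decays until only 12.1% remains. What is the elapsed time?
t = t½ × log₂(N₀/N) = 8.211 days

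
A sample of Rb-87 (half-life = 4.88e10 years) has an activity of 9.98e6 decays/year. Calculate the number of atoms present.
N = A/λ = 7.026e17 atoms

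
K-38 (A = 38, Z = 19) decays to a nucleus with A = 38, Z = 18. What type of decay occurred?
ΔA = 0, ΔZ = -1 ⇒ beta-plus decay (β⁺) or electron capture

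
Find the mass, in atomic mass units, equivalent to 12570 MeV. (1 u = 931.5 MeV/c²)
m = E/c² = 13.49 u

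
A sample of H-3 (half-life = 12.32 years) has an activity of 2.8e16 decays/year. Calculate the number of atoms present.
N = A/λ = 4.977e17 atoms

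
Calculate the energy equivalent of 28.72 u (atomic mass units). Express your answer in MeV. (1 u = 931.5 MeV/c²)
E = mc² = 26750 MeV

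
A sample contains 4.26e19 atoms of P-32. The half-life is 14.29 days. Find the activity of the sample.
A = λN = 2.066e18 decays/day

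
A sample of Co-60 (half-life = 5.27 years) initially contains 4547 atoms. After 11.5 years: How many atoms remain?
N = N₀(1/2)^(t/t½) = 1002 atoms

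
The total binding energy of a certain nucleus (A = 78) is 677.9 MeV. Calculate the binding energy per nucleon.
B.E./A = 677.9/78 = 8.691 MeV/nucleon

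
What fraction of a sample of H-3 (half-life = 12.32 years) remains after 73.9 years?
N/N₀ = (1/2)^(t/t½) = 0.01564 = 1.56%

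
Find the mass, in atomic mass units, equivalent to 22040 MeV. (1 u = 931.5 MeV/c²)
m = E/c² = 23.66 u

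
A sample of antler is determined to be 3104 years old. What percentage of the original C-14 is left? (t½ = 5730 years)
N/N₀ = (1/2)^(t/t½) = 0.687 = 68.7%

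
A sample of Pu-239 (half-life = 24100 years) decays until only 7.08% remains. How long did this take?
t = t½ × log₂(N₀/N) = 92060 years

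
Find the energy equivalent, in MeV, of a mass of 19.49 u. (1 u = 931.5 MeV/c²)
E = mc² = 18150 MeV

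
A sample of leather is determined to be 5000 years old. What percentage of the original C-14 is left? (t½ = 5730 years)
N/N₀ = (1/2)^(t/t½) = 0.5462 = 54.6%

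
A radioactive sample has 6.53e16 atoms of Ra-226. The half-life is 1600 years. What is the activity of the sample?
A = λN = 2.829e13 decays/year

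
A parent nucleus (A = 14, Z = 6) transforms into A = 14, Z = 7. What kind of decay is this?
ΔA = 0, ΔZ = +1 ⇒ beta-minus decay (β⁻)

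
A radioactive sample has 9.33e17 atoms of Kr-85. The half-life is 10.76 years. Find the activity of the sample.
A = λN = 6.01e16 decays/year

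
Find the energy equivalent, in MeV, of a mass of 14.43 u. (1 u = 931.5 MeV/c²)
E = mc² = 13440 MeV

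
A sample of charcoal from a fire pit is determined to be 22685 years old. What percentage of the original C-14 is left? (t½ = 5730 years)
N/N₀ = (1/2)^(t/t½) = 0.0643 = 6.43%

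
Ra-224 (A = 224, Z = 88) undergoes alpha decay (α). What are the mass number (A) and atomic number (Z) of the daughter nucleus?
Daughter: A = 220, Z = 86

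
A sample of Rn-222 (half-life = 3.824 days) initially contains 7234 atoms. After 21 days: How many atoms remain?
N = N₀(1/2)^(t/t½) = 160.8 atoms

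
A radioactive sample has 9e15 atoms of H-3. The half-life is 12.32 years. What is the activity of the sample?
A = λN = 5.064e14 decays/year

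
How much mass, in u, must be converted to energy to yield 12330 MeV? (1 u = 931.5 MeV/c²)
m = E/c² = 13.24 u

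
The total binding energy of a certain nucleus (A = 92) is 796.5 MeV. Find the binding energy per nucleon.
B.E./A = 796.5/92 = 8.658 MeV/nucleon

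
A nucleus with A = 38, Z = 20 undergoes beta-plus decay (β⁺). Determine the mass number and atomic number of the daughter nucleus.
Daughter: A = 38, Z = 19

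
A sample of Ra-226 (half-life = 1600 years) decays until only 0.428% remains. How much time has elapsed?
t = t½ × log₂(N₀/N) = 12590 years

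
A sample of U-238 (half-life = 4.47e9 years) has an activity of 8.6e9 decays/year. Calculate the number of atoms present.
N = A/λ = 5.546e19 atoms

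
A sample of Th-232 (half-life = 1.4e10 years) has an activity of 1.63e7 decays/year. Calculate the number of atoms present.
N = A/λ = 3.292e17 atoms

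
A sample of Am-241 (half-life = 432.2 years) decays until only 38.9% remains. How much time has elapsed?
t = t½ × log₂(N₀/N) = 588.7 years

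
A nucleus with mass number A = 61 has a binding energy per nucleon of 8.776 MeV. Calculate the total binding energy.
B.E. = 8.776 × 61 = 535.3 MeV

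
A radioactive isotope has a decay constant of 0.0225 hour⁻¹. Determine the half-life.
t½ = ln(2)/λ = 30.81 hours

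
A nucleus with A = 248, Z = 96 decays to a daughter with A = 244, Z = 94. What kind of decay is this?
ΔA = -4, ΔZ = -2 ⇒ alpha decay (α)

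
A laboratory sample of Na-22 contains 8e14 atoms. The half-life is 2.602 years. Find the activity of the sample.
A = λN = 2.131e14 decays/year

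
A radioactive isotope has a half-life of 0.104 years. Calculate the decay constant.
λ = ln(2)/t½ = 6.665 year⁻¹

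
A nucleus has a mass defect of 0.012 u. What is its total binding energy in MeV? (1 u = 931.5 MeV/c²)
B.E. = Δm × 931.5 = 11.18 MeV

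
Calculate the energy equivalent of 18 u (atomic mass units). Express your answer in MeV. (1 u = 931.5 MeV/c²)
E = mc² = 16770 MeV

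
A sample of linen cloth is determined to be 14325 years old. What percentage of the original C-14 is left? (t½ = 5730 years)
N/N₀ = (1/2)^(t/t½) = 0.1768 = 17.7%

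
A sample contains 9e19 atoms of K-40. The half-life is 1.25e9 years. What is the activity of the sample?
A = λN = 4.991e10 decays/year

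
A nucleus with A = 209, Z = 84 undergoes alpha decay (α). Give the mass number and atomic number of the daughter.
Daughter: A = 205, Z = 82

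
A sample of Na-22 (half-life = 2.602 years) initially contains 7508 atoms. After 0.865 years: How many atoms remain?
N = N₀(1/2)^(t/t½) = 5963 atoms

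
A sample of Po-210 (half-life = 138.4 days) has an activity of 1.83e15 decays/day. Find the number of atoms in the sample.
N = A/λ = 3.654e17 atoms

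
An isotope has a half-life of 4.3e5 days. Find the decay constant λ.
λ = ln(2)/t½ = 1.612e-6 day⁻¹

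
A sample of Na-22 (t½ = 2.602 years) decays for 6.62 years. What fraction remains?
N/N₀ = (1/2)^(t/t½) = 0.1714 = 17.1%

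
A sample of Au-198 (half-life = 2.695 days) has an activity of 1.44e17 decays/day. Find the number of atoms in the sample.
N = A/λ = 5.599e17 atoms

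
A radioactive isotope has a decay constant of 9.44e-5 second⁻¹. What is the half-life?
t½ = ln(2)/λ = 7343 seconds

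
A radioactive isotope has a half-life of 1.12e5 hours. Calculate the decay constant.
λ = ln(2)/t½ = 6.189e-6 hour⁻¹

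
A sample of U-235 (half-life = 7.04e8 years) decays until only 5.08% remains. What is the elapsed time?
t = t½ × log₂(N₀/N) = 3.027e9 years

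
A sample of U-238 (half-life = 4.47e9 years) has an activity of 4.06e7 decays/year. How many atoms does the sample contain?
N = A/λ = 2.618e17 atoms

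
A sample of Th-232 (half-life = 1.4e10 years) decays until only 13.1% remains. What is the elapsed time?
t = t½ × log₂(N₀/N) = 4.105e10 years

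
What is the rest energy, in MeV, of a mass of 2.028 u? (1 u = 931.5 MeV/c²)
E = mc² = 1889 MeV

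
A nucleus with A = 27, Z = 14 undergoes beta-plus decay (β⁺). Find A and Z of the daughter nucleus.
Daughter: A = 27, Z = 13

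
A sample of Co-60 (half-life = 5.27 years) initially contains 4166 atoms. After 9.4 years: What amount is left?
N = N₀(1/2)^(t/t½) = 1210 atoms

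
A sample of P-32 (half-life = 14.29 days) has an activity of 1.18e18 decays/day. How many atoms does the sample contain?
N = A/λ = 2.433e19 atoms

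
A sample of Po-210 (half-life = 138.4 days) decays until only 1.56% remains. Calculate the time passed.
t = t½ × log₂(N₀/N) = 830.7 days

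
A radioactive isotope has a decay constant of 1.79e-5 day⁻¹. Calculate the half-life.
t½ = ln(2)/λ = 38720 days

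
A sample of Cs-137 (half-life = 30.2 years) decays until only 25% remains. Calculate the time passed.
t = t½ × log₂(N₀/N) = 60.4 years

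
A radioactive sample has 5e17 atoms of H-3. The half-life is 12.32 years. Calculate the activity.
A = λN = 2.813e16 decays/year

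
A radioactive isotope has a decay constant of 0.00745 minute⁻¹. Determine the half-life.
t½ = ln(2)/λ = 93.04 minutes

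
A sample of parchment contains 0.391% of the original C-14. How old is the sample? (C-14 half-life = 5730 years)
Age = t½ × log₂(1/ratio) = 45830 years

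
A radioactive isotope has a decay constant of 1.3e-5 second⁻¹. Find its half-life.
t½ = ln(2)/λ = 53320 seconds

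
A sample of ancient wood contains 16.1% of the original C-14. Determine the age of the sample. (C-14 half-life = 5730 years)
Age = t½ × log₂(1/ratio) = 15100 years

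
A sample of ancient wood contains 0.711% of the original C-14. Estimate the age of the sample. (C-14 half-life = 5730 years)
Age = t½ × log₂(1/ratio) = 40890 years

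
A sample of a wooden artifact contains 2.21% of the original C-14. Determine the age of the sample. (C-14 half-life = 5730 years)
Age = t½ × log₂(1/ratio) = 31510 years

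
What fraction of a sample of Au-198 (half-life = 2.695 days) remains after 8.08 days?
N/N₀ = (1/2)^(t/t½) = 0.1252 = 12.5%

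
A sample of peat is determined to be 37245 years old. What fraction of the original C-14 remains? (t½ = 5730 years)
N/N₀ = (1/2)^(t/t½) = 0.01105 = 1.1%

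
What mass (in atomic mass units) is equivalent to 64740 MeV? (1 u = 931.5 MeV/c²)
m = E/c² = 69.5 u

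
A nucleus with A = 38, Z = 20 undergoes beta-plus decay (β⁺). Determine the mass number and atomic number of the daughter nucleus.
Daughter: A = 38, Z = 19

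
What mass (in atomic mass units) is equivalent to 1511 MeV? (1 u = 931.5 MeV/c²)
m = E/c² = 1.622 u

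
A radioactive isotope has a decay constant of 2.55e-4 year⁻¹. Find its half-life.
t½ = ln(2)/λ = 2718 years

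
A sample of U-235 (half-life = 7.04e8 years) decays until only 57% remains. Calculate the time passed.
t = t½ × log₂(N₀/N) = 5.709e8 years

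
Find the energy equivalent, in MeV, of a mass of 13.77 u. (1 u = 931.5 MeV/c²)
E = mc² = 12830 MeV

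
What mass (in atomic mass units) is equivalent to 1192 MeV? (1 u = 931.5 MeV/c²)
m = E/c² = 1.28 u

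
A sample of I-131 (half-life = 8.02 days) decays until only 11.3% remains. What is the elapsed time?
t = t½ × log₂(N₀/N) = 25.23 days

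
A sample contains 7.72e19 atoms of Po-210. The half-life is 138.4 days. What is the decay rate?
A = λN = 3.866e17 decays/day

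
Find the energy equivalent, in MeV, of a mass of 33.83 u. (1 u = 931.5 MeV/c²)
E = mc² = 31510 MeV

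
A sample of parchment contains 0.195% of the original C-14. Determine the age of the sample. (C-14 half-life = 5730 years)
Age = t½ × log₂(1/ratio) = 51580 years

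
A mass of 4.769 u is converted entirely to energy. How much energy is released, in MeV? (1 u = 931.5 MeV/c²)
E = mc² = 4442 MeV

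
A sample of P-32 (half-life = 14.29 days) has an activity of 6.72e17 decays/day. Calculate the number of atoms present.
N = A/λ = 1.385e19 atoms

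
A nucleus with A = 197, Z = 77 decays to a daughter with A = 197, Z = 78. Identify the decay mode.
ΔA = 0, ΔZ = +1 ⇒ beta-minus decay (β⁻)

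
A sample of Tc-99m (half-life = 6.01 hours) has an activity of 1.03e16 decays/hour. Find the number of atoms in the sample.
N = A/λ = 8.931e16 atoms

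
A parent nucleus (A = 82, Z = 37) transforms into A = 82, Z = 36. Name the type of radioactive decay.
ΔA = 0, ΔZ = -1 ⇒ beta-plus decay (β⁺) or electron capture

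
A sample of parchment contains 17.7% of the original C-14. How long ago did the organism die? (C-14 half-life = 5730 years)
Age = t½ × log₂(1/ratio) = 14310 years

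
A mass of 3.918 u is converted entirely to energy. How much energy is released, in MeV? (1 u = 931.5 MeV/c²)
E = mc² = 3650 MeV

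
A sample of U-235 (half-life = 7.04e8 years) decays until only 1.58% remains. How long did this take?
t = t½ × log₂(N₀/N) = 4.213e9 years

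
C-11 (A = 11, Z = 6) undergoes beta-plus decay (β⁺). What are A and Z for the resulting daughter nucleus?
Daughter: A = 11, Z = 5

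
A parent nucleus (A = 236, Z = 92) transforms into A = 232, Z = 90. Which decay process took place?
ΔA = -4, ΔZ = -2 ⇒ alpha decay (α)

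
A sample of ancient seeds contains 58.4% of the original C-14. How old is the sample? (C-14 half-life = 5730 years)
Age = t½ × log₂(1/ratio) = 4446 years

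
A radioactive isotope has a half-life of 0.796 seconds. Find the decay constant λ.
λ = ln(2)/t½ = 0.8708 second⁻¹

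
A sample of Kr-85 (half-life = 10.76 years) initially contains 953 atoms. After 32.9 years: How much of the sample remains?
N = N₀(1/2)^(t/t½) = 114.5 atoms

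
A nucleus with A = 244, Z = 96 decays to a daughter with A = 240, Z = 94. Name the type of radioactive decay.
ΔA = -4, ΔZ = -2 ⇒ alpha decay (α)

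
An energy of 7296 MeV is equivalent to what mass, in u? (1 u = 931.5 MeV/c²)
m = E/c² = 7.833 u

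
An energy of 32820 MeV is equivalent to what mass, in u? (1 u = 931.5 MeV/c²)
m = E/c² = 35.23 u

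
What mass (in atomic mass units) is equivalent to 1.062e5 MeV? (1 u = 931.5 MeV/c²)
m = E/c² = 114 u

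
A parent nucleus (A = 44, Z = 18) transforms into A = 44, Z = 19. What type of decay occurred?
ΔA = 0, ΔZ = +1 ⇒ beta-minus decay (β⁻)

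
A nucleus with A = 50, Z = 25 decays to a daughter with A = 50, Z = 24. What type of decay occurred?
ΔA = 0, ΔZ = -1 ⇒ beta-plus decay (β⁺) or electron capture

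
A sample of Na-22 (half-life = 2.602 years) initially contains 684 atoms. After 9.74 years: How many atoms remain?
N = N₀(1/2)^(t/t½) = 51.08 atoms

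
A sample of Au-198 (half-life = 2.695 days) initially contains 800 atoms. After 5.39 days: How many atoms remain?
N = N₀(1/2)^(t/t½) = 200 atoms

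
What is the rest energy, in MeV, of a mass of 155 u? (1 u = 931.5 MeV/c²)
E = mc² = 1.444e5 MeV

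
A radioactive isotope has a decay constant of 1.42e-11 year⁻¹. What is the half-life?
t½ = ln(2)/λ = 4.881e10 years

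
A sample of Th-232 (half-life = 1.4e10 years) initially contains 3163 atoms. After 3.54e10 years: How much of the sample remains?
N = N₀(1/2)^(t/t½) = 548.2 atoms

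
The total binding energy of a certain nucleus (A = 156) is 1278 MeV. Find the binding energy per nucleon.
B.E./A = 1278/156 = 8.192 MeV/nucleon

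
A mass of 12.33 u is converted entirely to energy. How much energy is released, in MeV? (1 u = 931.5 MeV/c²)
E = mc² = 11490 MeV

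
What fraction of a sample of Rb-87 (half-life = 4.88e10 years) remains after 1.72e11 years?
N/N₀ = (1/2)^(t/t½) = 0.08689 = 8.69%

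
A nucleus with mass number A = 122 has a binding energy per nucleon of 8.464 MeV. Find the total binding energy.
B.E. = 8.464 × 122 = 1033 MeV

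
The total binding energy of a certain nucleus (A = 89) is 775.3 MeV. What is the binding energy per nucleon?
B.E./A = 775.3/89 = 8.711 MeV/nucleon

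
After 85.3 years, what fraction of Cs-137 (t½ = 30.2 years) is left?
N/N₀ = (1/2)^(t/t½) = 0.1412 = 14.1%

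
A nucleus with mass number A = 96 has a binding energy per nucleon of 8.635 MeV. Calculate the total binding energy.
B.E. = 8.635 × 96 = 829 MeV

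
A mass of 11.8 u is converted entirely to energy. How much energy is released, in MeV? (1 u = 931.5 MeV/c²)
E = mc² = 10990 MeV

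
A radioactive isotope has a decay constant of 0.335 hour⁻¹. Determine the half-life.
t½ = ln(2)/λ = 2.069 hours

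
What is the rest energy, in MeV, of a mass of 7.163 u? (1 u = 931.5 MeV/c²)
E = mc² = 6672 MeV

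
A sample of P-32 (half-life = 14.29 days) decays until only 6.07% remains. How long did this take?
t = t½ × log₂(N₀/N) = 57.76 days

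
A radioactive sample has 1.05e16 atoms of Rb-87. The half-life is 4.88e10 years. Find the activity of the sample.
A = λN = 1.491e5 decays/year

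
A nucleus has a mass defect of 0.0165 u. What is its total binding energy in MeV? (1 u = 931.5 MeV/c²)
B.E. = Δm × 931.5 = 15.37 MeV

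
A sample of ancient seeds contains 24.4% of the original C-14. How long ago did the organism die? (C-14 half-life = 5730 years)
Age = t½ × log₂(1/ratio) = 11660 years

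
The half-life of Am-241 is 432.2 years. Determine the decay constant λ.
λ = ln(2)/t½ = 0.001604 year⁻¹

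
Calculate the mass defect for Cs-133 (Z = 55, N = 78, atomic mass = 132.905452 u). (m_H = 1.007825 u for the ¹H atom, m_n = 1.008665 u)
Δm = Z·m_H + N·m_n − M = 1.201 u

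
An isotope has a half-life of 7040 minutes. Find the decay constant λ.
λ = ln(2)/t½ = 9.846e-5 minute⁻¹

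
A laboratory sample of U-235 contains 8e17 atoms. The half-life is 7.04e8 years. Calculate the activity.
A = λN = 7.877e8 decays/year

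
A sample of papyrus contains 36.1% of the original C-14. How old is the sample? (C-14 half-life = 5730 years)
Age = t½ × log₂(1/ratio) = 8423 years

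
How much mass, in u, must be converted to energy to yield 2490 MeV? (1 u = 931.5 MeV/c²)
m = E/c² = 2.673 u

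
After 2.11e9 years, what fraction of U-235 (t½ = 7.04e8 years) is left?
N/N₀ = (1/2)^(t/t½) = 0.1252 = 12.5%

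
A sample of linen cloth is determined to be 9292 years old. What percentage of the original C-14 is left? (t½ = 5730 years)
N/N₀ = (1/2)^(t/t½) = 0.325 = 32.5%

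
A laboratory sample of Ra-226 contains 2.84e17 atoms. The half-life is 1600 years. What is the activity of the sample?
A = λN = 1.23e14 decays/year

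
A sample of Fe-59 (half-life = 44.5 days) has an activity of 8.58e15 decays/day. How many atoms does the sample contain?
N = A/λ = 5.508e17 atoms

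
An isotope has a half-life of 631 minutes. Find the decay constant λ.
λ = ln(2)/t½ = 0.001098 minute⁻¹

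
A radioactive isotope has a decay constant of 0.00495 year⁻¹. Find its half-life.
t½ = ln(2)/λ = 140 years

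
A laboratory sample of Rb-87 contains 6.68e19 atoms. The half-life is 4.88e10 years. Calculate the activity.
A = λN = 9.488e8 decays/year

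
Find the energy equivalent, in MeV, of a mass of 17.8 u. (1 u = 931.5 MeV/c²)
E = mc² = 16580 MeV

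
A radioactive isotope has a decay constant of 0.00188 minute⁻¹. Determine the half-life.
t½ = ln(2)/λ = 368.7 minutes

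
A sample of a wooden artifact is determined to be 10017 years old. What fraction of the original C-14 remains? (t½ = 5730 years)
N/N₀ = (1/2)^(t/t½) = 0.2977 = 29.8%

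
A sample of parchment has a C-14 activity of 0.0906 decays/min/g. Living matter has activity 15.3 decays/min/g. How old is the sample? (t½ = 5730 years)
Age = t½ × log₂(A₀/A) = 42400 years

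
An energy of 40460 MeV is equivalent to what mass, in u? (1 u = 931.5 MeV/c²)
m = E/c² = 43.44 u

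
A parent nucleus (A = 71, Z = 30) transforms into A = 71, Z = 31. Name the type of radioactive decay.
ΔA = 0, ΔZ = +1 ⇒ beta-minus decay (β⁻)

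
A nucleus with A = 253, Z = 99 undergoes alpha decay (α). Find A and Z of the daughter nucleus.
Daughter: A = 249, Z = 97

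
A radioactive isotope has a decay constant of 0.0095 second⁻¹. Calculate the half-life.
t½ = ln(2)/λ = 72.96 seconds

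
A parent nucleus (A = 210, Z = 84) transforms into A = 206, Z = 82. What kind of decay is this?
ΔA = -4, ΔZ = -2 ⇒ alpha decay (α)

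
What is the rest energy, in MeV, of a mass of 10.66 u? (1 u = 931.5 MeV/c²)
E = mc² = 9930 MeV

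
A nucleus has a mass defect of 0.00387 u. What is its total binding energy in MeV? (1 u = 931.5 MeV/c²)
B.E. = Δm × 931.5 = 3.605 MeV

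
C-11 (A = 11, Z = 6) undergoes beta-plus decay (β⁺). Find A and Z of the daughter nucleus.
Daughter: A = 11, Z = 5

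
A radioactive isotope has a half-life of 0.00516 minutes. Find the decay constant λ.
λ = ln(2)/t½ = 134.3 minute⁻¹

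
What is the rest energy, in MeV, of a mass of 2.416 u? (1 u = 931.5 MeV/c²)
E = mc² = 2251 MeV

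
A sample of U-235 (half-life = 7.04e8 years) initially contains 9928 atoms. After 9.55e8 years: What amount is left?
N = N₀(1/2)^(t/t½) = 3877 atoms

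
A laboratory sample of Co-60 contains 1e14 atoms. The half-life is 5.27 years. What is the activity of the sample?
A = λN = 1.315e13 decays/year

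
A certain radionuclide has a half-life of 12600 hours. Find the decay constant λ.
λ = ln(2)/t½ = 5.501e-5 hour⁻¹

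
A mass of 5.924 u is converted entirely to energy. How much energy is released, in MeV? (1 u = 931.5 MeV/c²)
E = mc² = 5518 MeV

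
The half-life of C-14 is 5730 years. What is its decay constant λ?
λ = ln(2)/t½ = 1.21e-4 year⁻¹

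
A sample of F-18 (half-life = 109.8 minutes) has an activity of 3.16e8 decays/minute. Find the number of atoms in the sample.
N = A/λ = 5.006e10 atoms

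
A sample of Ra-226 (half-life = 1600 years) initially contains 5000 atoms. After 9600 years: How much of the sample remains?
N = N₀(1/2)^(t/t½) = 78.12 atoms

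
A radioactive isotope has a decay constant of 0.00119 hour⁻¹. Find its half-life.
t½ = ln(2)/λ = 582.5 hours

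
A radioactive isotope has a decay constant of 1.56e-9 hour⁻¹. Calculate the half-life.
t½ = ln(2)/λ = 4.443e8 hours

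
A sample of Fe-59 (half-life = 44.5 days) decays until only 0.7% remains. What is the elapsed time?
t = t½ × log₂(N₀/N) = 318.6 days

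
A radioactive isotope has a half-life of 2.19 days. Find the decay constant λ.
λ = ln(2)/t½ = 0.3165 day⁻¹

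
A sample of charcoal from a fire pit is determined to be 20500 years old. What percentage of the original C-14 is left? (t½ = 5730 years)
N/N₀ = (1/2)^(t/t½) = 0.08376 = 8.38%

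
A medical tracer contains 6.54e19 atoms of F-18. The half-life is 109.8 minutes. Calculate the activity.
A = λN = 4.129e17 decays/minute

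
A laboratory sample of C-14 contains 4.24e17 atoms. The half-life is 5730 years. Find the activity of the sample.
A = λN = 5.129e13 decays/year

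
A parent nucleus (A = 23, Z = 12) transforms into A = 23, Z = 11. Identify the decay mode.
ΔA = 0, ΔZ = -1 ⇒ beta-plus decay (β⁺) or electron capture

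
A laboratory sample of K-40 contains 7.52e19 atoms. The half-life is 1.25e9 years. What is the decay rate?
A = λN = 4.17e10 decays/year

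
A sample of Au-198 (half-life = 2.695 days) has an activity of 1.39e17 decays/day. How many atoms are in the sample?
N = A/λ = 5.404e17 atoms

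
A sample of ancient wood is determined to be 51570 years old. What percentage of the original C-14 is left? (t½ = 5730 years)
N/N₀ = (1/2)^(t/t½) = 0.001953 = 0.195%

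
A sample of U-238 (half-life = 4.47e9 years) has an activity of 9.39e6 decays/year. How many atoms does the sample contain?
N = A/λ = 6.055e16 atoms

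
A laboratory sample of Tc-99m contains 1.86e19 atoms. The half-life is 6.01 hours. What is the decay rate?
A = λN = 2.145e18 decays/hour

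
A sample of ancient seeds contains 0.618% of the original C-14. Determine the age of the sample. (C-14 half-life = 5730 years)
Age = t½ × log₂(1/ratio) = 42050 years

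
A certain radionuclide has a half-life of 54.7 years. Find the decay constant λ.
λ = ln(2)/t½ = 0.01267 year⁻¹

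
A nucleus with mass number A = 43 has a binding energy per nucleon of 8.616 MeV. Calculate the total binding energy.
B.E. = 8.616 × 43 = 370.5 MeV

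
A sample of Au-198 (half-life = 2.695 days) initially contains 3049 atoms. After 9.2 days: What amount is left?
N = N₀(1/2)^(t/t½) = 286.1 atoms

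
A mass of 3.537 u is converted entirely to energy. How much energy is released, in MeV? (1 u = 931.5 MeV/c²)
E = mc² = 3295 MeV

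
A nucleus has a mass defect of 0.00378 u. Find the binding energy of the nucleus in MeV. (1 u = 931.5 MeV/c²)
B.E. = Δm × 931.5 = 3.521 MeV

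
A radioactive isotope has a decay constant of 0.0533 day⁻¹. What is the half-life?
t½ = ln(2)/λ = 13 days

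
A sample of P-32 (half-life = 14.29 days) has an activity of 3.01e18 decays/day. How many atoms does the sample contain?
N = A/λ = 6.205e19 atoms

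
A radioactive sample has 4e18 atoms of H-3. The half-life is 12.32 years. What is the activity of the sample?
A = λN = 2.25e17 decays/year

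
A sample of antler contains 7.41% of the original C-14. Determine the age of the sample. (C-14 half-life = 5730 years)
Age = t½ × log₂(1/ratio) = 21510 years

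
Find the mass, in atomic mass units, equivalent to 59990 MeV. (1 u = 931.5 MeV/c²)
m = E/c² = 64.4 u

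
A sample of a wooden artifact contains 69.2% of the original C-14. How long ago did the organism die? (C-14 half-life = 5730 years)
Age = t½ × log₂(1/ratio) = 3044 years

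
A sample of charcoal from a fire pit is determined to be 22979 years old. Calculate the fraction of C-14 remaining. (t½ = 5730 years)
N/N₀ = (1/2)^(t/t½) = 0.06206 = 6.21%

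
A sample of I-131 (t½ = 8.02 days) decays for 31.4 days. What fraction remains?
N/N₀ = (1/2)^(t/t½) = 0.06628 = 6.63%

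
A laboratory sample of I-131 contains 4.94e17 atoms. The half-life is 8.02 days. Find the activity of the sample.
A = λN = 4.27e16 decays/day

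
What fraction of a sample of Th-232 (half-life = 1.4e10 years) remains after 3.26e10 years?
N/N₀ = (1/2)^(t/t½) = 0.1991 = 19.9%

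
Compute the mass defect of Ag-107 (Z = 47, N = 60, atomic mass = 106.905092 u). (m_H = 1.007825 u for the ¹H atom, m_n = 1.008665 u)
Δm = Z·m_H + N·m_n − M = 0.9826 u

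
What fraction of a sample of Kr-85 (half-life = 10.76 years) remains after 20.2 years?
N/N₀ = (1/2)^(t/t½) = 0.2722 = 27.2%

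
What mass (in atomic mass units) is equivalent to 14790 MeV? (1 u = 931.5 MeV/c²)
m = E/c² = 15.88 u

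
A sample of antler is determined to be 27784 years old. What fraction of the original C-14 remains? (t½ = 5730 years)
N/N₀ = (1/2)^(t/t½) = 0.0347 = 3.47%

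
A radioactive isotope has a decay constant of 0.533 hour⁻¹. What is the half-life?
t½ = ln(2)/λ = 1.3 hours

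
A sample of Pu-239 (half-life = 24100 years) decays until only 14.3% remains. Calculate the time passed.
t = t½ × log₂(N₀/N) = 67620 years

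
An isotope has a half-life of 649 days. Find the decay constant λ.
λ = ln(2)/t½ = 0.001068 day⁻¹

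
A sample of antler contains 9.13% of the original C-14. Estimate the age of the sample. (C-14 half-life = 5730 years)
Age = t½ × log₂(1/ratio) = 19790 years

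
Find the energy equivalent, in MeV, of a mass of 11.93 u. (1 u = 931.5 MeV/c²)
E = mc² = 11110 MeV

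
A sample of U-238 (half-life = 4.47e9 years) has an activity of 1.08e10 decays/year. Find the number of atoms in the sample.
N = A/λ = 6.965e19 atoms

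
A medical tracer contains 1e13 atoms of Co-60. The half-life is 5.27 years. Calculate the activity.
A = λN = 1.315e12 decays/year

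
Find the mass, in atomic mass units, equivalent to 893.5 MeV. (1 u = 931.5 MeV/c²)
m = E/c² = 0.9592 u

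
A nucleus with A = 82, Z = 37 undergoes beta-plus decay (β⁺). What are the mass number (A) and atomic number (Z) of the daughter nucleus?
Daughter: A = 82, Z = 36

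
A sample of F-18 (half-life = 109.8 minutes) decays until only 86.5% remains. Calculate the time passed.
t = t½ × log₂(N₀/N) = 22.97 minutes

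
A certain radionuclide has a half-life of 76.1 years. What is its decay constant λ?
λ = ln(2)/t½ = 0.009108 year⁻¹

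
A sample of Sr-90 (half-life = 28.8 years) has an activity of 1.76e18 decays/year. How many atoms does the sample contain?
N = A/λ = 7.313e19 atoms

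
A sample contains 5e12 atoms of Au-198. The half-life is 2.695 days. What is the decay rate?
A = λN = 1.286e12 decays/day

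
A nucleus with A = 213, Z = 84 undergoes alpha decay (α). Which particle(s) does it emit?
α particle = ⁴₂He (2 protons + 2 neutrons)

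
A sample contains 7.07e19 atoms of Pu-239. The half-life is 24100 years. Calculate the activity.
A = λN = 2.033e15 decays/year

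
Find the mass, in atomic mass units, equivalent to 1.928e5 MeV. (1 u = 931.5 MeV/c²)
m = E/c² = 207 u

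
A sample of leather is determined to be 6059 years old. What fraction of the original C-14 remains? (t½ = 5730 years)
N/N₀ = (1/2)^(t/t½) = 0.4805 = 48%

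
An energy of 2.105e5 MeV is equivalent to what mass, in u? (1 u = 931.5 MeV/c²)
m = E/c² = 226 u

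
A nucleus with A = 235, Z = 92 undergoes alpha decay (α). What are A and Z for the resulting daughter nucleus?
Daughter: A = 231, Z = 90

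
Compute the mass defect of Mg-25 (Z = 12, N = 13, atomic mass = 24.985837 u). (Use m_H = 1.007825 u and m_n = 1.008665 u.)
Δm = Z·m_H + N·m_n − M = 0.2207 u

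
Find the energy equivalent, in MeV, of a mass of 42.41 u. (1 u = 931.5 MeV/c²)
E = mc² = 39500 MeV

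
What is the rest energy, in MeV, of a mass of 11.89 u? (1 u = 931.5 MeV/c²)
E = mc² = 11080 MeV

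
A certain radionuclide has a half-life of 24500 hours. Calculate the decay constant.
λ = ln(2)/t½ = 2.829e-5 hour⁻¹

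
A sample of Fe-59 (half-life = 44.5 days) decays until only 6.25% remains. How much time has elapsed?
t = t½ × log₂(N₀/N) = 178 days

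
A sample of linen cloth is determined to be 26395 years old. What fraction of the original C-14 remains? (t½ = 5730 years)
N/N₀ = (1/2)^(t/t½) = 0.04105 = 4.11%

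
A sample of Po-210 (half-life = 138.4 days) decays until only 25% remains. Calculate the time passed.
t = t½ × log₂(N₀/N) = 276.8 days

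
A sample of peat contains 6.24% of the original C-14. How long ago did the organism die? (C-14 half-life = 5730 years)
Age = t½ × log₂(1/ratio) = 22930 years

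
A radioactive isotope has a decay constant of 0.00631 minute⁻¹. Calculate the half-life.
t½ = ln(2)/λ = 109.8 minutes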